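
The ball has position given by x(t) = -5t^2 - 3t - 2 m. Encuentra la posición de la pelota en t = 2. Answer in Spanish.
De la ecuación de la posición x(t) = -5·t^2 - 3·t - 2, sustituimos t = 2 para obtener x = -28.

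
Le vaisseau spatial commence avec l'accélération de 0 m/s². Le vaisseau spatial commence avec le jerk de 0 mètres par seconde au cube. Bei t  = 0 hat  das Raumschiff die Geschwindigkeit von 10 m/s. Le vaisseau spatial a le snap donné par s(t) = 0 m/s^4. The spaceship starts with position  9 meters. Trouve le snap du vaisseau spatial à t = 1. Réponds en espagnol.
Tenemos el snap s(t) = 0. Sustituyendo t = 1: s(1) = 0.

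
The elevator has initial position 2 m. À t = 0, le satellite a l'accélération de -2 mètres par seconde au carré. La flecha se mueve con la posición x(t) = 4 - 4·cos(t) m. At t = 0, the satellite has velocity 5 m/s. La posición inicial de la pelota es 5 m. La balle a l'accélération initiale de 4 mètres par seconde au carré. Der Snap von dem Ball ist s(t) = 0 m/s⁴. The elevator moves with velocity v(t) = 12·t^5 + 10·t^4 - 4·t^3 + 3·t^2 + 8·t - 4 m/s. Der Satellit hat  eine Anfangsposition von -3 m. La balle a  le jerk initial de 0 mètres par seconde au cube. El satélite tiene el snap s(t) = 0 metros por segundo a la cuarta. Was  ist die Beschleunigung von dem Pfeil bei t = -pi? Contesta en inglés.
We must differentiate our position equation x(t) = 4 - 4·cos(t) 2 times. The derivative of position gives velocity: v(t) = 4·sin(t). Differentiating velocity, we get acceleration: a(t) = 4·cos(t). Using a(t) = 4·cos(t) and substituting t = -pi, we find a = -4.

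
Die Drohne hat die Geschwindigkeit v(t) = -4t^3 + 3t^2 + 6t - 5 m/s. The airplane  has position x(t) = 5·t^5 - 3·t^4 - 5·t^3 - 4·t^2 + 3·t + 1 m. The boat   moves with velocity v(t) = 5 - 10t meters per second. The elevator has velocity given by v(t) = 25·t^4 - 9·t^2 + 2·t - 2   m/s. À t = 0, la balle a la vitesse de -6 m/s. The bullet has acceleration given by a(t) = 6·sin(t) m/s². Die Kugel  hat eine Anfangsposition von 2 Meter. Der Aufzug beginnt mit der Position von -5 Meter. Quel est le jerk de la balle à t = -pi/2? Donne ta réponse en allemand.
Ausgehend von der Beschleunigung a(t) = 6·sin(t), nehmen wir 1 Ableitung. Mit d/dt von a(t) finden wir j(t) = 6·cos(t). Aus der Gleichung für den Ruck j(t) = 6·cos(t), setzen wir t = -pi/2 ein und erhalten j = 0.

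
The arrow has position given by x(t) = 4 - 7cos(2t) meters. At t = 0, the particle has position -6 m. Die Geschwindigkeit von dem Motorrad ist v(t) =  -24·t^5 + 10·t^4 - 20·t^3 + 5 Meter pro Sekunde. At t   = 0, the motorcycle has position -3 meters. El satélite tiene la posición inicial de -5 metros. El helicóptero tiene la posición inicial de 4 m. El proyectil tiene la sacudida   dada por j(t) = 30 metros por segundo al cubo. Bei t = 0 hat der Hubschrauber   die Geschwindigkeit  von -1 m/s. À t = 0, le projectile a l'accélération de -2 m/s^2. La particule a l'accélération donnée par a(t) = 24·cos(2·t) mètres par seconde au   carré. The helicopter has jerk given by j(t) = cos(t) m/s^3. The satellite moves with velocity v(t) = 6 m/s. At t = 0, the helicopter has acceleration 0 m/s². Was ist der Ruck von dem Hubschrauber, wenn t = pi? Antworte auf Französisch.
Nous avons le jerk j(t) = cos(t). En substituant t = pi: j(pi) = -1.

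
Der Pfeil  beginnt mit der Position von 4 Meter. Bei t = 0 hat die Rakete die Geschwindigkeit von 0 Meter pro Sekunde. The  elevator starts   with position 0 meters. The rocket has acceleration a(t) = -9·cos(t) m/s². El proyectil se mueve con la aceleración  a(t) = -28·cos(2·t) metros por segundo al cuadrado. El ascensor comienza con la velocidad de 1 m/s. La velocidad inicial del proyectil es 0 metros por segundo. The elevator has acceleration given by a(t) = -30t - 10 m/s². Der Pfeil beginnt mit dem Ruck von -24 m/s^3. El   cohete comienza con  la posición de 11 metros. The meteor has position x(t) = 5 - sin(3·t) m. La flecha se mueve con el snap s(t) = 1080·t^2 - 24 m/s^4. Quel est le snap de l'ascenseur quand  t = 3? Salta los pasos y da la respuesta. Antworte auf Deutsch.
Die Antwort ist 0.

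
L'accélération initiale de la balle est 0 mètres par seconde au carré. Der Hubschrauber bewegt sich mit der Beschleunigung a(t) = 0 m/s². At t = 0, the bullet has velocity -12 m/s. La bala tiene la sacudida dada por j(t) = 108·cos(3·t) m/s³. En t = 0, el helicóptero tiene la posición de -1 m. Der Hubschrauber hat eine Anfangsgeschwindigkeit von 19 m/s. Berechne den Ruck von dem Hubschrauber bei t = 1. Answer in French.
En partant de l'accélération a(t) = 0, nous prenons 1 dérivée. La dérivée de l'accélération donne le jerk: j(t) = 0. En utilisant j(t) = 0 et en substituant t = 1, nous trouvons j = 0.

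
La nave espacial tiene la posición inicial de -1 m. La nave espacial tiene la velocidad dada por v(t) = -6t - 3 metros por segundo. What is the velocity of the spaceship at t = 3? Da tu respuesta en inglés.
Using v(t) = -6·t - 3 and substituting t = 3, we find v = -21.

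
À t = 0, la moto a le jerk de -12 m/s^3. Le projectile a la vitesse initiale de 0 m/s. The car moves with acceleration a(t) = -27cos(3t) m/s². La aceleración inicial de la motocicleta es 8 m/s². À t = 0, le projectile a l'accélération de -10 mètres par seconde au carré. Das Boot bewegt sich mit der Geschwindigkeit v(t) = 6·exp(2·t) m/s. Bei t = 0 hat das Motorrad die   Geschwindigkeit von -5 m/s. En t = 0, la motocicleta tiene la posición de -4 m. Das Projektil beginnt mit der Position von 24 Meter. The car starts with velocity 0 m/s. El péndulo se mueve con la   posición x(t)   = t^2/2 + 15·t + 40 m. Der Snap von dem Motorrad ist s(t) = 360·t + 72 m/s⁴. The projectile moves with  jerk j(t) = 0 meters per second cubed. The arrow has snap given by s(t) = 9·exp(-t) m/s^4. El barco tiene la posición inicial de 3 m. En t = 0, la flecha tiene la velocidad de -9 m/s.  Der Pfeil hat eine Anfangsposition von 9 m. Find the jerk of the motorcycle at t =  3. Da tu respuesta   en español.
Para resolver esto, necesitamos tomar 1 antiderivada de nuestra ecuación del snap s(t) = 360·t + 72. La integral del snap es la sacudida. Usando j(0) = -12, obtenemos j(t) = 180·t^2 + 72·t - 12. Usando j(t) = 180·t^2 + 72·t - 12 y sustituyendo t = 3, encontramos j = 1824.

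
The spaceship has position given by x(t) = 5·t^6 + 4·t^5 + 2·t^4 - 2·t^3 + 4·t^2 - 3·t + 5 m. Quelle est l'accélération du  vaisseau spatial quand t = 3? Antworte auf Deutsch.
Ausgehend von der Position x(t) = 5·t^6 + 4·t^5 + 2·t^4 - 2·t^3 + 4·t^2 - 3·t + 5, nehmen wir 2 Ableitungen. Mit d/dt von x(t) finden wir v(t) = 30·t^5 + 20·t^4 + 8·t^3 - 6·t^2 + 8·t - 3. Die Ableitung von der Geschwindigkeit ergibt die Beschleunigung: a(t) = 150·t^4 + 80·t^3 + 24·t^2 - 12·t + 8. Mit a(t) = 150·t^4 + 80·t^3 + 24·t^2 - 12·t + 8 und Einsetzen von t = 3, finden wir a = 14498.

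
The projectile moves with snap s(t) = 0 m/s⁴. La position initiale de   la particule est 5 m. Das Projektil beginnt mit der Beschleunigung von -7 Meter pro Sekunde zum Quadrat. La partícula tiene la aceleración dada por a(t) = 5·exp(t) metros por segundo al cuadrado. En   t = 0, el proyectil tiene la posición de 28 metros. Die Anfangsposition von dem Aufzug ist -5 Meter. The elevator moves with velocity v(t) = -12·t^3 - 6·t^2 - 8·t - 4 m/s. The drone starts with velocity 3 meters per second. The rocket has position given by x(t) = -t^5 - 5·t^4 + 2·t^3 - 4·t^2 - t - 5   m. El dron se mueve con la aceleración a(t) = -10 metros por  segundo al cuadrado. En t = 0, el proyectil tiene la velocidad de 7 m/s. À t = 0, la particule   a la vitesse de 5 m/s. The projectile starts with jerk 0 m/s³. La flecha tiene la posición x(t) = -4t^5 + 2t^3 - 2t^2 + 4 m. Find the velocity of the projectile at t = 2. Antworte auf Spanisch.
Necesitamos integrar nuestra ecuación del snap s(t) = 0 3 veces. Tomando ∫s(t)dt y aplicando j(0) = 0, encontramos j(t) = 0. La integral de la sacudida, con a(0) = -7, da la aceleración: a(t) = -7. Tomando ∫a(t)dt y aplicando v(0) = 7, encontramos v(t) = 7 - 7·t. De la ecuación de la velocidad v(t) = 7 - 7·t, sustituimos t = 2 para obtener v = -7.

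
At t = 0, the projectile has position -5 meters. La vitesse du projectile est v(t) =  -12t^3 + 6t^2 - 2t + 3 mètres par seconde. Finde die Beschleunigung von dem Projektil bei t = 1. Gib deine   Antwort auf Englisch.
Starting from velocity v(t) = -12·t^3 + 6·t^2 - 2·t + 3, we take 1 derivative. The derivative of velocity gives acceleration: a(t) = -36·t^2 + 12·t - 2. We have acceleration a(t) = -36·t^2 + 12·t - 2. Substituting t = 1: a(1) = -26.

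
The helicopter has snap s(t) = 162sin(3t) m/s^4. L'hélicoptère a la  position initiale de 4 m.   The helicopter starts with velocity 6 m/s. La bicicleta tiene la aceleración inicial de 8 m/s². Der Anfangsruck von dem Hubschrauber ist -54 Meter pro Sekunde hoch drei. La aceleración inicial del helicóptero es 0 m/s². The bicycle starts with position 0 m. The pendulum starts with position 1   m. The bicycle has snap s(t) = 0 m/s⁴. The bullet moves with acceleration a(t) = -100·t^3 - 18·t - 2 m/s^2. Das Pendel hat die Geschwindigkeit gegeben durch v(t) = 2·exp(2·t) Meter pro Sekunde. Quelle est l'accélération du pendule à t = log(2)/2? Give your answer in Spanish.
Debemos derivar nuestra ecuación de la velocidad v(t) = 2·exp(2·t) 1 vez. La derivada de la velocidad da la aceleración: a(t) = 4·exp(2·t). De la ecuación de la aceleración a(t) = 4·exp(2·t), sustituimos t = log(2)/2 para obtener a = 8.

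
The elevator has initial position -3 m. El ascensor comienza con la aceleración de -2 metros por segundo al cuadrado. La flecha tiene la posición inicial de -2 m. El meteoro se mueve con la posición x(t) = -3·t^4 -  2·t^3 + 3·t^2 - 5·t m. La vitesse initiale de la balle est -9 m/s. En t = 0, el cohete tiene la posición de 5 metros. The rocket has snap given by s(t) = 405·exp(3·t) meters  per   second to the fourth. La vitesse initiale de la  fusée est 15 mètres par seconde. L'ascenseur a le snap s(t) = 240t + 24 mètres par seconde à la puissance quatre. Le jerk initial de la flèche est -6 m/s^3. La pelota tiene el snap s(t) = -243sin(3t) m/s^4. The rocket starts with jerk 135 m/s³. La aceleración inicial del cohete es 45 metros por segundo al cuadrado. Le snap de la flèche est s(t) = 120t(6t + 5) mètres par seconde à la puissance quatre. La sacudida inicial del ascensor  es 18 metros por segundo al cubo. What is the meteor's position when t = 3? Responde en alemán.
Wir haben die Position x(t) = -3·t^4 - 2·t^3 + 3·t^2 - 5·t. Durch Einsetzen von t = 3: x(3) = -285.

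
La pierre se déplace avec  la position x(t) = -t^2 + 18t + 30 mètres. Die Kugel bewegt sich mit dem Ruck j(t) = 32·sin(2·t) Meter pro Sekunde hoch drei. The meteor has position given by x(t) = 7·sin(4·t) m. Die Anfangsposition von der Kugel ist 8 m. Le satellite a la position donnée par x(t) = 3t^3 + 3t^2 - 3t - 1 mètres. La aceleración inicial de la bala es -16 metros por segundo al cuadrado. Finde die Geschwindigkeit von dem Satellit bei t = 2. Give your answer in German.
Ausgehend von der Position x(t) = 3·t^3 + 3·t^2 - 3·t - 1, nehmen wir 1 Ableitung. Durch Ableiten von der Position erhalten wir die Geschwindigkeit: v(t) = 9·t^2 + 6·t - 3. Aus der Gleichung für die Geschwindigkeit v(t) = 9·t^2 + 6·t - 3, setzen wir t = 2 ein und erhalten v = 45.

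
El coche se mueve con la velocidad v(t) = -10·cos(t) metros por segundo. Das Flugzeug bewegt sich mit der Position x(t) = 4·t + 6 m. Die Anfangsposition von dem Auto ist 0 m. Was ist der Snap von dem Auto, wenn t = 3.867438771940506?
Um dies zu lösen, müssen wir 3 Ableitungen unserer Gleichung für die Geschwindigkeit v(t) = -10·cos(t) nehmen. Mit d/dt von v(t) finden wir a(t) = 10·sin(t). Mit d/dt von a(t) finden wir j(t) = 10·cos(t). Mit d/dt von j(t) finden wir s(t) = -10·sin(t). Mit s(t) = -10·sin(t) und Einsetzen von t = 3.867438771940506, finden wir s = 6.63768524309496.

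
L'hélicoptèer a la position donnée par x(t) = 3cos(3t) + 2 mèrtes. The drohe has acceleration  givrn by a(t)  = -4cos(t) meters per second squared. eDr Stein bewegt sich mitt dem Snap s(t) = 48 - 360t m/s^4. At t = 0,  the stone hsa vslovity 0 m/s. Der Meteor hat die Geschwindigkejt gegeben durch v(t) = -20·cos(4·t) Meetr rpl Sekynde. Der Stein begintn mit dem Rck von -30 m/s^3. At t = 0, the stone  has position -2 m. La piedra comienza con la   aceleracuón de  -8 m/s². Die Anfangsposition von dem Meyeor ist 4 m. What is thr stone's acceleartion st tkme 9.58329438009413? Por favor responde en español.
Partiendo del snap s(t) = 48 - 360·t, tomamos 2 integrales. La antiderivada del snap, con j(0) = -30, da la sacudida: j(t) = -180·t^2 + 48·t - 30. La antiderivada de la sacudida, con a(0) = -8, da la aceleración: a(t) = -60·t^3 + 24·t^2 - 30·t - 8. Usando a(t) = -60·t^3 + 24·t^2 - 30·t - 8 y sustituyendo t = 9.58329438009413, encontramos a = -50898.8658622939.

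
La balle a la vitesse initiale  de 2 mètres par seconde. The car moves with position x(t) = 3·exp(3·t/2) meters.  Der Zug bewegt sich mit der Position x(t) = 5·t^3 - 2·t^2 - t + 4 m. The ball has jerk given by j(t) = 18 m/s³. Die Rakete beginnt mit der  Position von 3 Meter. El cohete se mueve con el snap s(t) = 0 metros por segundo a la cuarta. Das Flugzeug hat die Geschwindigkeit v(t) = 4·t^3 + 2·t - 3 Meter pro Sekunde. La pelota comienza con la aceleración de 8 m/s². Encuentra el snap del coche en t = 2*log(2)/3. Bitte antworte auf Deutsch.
Um dies zu lösen, müssen wir 4 Ableitungen unserer Gleichung für die Position x(t) = 3·exp(3·t/2) nehmen. Durch Ableiten von der Position erhalten wir die Geschwindigkeit: v(t) = 9·exp(3·t/2)/2. Die Ableitung von der Geschwindigkeit ergibt die Beschleunigung: a(t) = 27·exp(3·t/2)/4. Die Ableitung von der Beschleunigung ergibt den Ruck: j(t) = 81·exp(3·t/2)/8. Mit d/dt von j(t) finden wir s(t) = 243·exp(3·t/2)/16. Mit s(t) = 243·exp(3·t/2)/16 und Einsetzen von t = 2*log(2)/3, finden wir s = 243/8.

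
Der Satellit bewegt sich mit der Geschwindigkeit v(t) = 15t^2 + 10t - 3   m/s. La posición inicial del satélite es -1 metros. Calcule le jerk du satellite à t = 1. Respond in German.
Wir müssen unsere Gleichung für die Geschwindigkeit v(t) = 15·t^2 + 10·t - 3 2-mal ableiten. Die Ableitung von der Geschwindigkeit ergibt die Beschleunigung: a(t) = 30·t + 10. Durch Ableiten von der Beschleunigung erhalten wir den Ruck: j(t) = 30. Mit j(t) = 30 und Einsetzen von t = 1, finden wir j = 30.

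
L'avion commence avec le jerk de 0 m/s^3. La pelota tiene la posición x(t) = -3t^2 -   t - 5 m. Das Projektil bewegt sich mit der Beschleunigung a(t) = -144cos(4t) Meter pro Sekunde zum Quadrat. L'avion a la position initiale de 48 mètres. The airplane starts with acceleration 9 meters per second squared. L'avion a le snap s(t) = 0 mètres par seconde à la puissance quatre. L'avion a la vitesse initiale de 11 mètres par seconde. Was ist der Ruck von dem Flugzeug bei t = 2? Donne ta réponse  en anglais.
We must find the antiderivative of our snap equation s(t) = 0 1 time. The integral of snap is jerk. Using j(0) = 0, we get j(t) = 0. From the given jerk equation j(t) = 0, we substitute t = 2 to get j = 0.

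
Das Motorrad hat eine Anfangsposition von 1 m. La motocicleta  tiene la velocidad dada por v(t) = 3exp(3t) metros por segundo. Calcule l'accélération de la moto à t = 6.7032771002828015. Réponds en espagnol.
Partiendo de la velocidad v(t) = 3·exp(3·t), tomamos 1 derivada. Derivando la velocidad, obtenemos la aceleración: a(t) = 9·exp(3·t). Usando a(t) = 9·exp(3·t) y sustituyendo t = 6.7032771002828015, encontramos a = 4873391207.35970.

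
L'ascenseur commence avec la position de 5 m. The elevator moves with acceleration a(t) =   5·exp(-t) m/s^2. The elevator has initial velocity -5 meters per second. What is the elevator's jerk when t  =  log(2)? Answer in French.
Pour résoudre ceci, nous devons prendre 1 dérivée de notre équation de l'accélération a(t) = 5·exp(-t). En dérivant l'accélération, nous obtenons le jerk: j(t) = -5·exp(-t). De l'équation du jerk j(t) = -5·exp(-t), nous substituons t = log(2) pour obtenir j = -5/2.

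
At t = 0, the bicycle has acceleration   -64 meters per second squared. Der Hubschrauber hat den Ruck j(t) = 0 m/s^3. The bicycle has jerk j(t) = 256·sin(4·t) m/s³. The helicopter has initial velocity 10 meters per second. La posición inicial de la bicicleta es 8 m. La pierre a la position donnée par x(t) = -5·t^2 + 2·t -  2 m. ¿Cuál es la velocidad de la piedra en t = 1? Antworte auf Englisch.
To solve this, we need to take 1 derivative of our position equation x(t) = -5·t^2 + 2·t - 2. The derivative of position gives velocity: v(t) = 2 - 10·t. From the given velocity equation v(t) = 2 - 10·t, we substitute t = 1 to get v = -8.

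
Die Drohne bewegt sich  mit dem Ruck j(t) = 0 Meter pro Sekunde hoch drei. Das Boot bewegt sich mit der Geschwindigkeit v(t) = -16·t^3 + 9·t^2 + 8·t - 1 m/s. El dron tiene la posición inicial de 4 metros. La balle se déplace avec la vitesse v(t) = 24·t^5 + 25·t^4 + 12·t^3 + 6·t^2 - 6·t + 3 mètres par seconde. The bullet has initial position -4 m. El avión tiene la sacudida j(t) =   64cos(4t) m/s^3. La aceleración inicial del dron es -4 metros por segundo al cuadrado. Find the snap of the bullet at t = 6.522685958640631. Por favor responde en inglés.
We must differentiate our velocity equation v(t) = 24·t^5 + 25·t^4 + 12·t^3 + 6·t^2 - 6·t + 3 3 times. Taking d/dt of v(t), we find a(t) = 120·t^4 + 100·t^3 + 36·t^2 + 12·t - 6. The derivative of acceleration gives jerk: j(t) = 480·t^3 + 300·t^2 + 72·t + 12. Taking d/dt of j(t), we find s(t) = 1440·t^2 + 600·t + 72. We have snap s(t) = 1440·t^2 + 600·t + 72. Substituting t = 6.522685958640631: s(6.522685958640631) = 65251.0338208530.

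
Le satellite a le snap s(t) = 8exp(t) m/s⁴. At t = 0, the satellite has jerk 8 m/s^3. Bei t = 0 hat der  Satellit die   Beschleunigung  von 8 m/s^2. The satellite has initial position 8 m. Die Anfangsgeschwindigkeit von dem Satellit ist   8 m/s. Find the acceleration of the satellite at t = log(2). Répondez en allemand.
Wir müssen das Integral unserer Gleichung für den Snap s(t) = 8·exp(t) 2-mal finden. Durch Integration von dem Snap und Verwendung der Anfangsbedingung j(0) = 8, erhalten wir j(t) = 8·exp(t). Die Stammfunktion von dem Ruck ist die Beschleunigung. Mit a(0) = 8 erhalten wir a(t) = 8·exp(t). Mit a(t) = 8·exp(t) und Einsetzen von t = log(2), finden wir a = 16.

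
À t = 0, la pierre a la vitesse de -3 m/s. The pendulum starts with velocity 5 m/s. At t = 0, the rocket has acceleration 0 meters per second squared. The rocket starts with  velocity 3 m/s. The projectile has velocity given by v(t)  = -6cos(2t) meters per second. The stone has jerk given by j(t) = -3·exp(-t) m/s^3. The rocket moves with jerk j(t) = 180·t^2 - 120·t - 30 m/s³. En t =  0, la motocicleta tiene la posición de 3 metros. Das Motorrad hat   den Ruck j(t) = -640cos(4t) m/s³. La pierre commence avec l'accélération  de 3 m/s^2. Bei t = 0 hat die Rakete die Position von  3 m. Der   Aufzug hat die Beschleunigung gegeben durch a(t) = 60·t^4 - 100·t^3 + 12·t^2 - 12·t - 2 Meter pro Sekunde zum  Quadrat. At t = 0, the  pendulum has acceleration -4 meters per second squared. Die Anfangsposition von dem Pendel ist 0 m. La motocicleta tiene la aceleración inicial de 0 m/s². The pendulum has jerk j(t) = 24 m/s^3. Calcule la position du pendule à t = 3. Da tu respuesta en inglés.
To solve this, we need to take 3 antiderivatives of our jerk equation j(t) = 24. Integrating jerk and using the initial condition a(0) = -4, we get a(t) = 24·t - 4. The antiderivative of acceleration, with v(0) = 5, gives velocity: v(t) = 12·t^2 - 4·t + 5. Integrating velocity and using the initial condition x(0) = 0, we get x(t) = 4·t^3 - 2·t^2 + 5·t. Using x(t) = 4·t^3 - 2·t^2 + 5·t and substituting t = 3, we find x = 105.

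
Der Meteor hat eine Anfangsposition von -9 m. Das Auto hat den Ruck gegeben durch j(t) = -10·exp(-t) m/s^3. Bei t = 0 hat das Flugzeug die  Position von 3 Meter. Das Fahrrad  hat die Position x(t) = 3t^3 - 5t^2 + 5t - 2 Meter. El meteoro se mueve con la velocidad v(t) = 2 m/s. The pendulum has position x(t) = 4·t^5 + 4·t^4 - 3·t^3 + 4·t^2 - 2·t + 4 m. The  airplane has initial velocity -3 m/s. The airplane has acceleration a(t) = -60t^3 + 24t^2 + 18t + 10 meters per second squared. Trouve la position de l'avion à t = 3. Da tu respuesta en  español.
Debemos encontrar la antiderivada de nuestra ecuación de la aceleración a(t) = -60·t^3 + 24·t^2 + 18·t + 10 2 veces. La integral de la aceleración es la velocidad. Usando v(0) = -3, obtenemos v(t) = -15·t^4 + 8·t^3 + 9·t^2 + 10·t - 3. Integrando la velocidad y usando la condición inicial x(0) = 3, obtenemos x(t) = -3·t^5 + 2·t^4 + 3·t^3 + 5·t^2 - 3·t + 3. De la ecuación de la posición x(t) = -3·t^5 + 2·t^4 + 3·t^3 + 5·t^2 - 3·t + 3, sustituimos t = 3 para obtener x = -447.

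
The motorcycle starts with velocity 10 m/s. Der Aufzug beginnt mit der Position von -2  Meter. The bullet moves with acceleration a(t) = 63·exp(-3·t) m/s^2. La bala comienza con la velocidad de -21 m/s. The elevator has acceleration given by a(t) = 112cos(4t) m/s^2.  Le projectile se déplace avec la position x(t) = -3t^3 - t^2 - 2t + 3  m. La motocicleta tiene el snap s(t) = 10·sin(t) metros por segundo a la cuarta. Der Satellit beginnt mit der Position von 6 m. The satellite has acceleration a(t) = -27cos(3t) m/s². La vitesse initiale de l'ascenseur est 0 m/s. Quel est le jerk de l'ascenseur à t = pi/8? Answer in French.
Nous devons dériver notre équation de l'accélération a(t) = 112·cos(4·t) 1 fois. En prenant d/dt de a(t), nous trouvons j(t) = -448·sin(4·t). En utilisant j(t) = -448·sin(4·t) et en substituant t = pi/8, nous trouvons j = -448.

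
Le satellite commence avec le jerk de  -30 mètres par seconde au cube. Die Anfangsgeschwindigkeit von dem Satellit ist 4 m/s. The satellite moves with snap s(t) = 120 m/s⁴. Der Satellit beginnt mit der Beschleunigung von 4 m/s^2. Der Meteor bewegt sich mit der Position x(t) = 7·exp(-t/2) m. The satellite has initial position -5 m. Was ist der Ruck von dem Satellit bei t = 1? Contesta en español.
Partiendo del snap s(t) = 120, tomamos 1 antiderivada. La integral del snap, con j(0) = -30, da la sacudida: j(t) = 120·t - 30. De la ecuación de la sacudida j(t) = 120·t - 30, sustituimos t = 1 para obtener j = 90.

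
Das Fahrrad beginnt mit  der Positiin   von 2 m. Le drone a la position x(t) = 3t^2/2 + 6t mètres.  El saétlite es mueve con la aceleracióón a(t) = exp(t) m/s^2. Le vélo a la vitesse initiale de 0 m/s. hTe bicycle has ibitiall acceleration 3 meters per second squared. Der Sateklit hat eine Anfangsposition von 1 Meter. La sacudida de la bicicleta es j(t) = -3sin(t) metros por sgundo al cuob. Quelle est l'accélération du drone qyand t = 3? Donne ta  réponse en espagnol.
Para resolver esto, necesitamos tomar 2 derivadas de nuestra ecuación de la posición x(t) = 3·t^2/2 + 6·t. La derivada de la posición da la velocidad: v(t) = 3·t + 6. Tomando d/dt de v(t), encontramos a(t) = 3. Tenemos la aceleración a(t) = 3. Sustituyendo t = 3: a(3) = 3.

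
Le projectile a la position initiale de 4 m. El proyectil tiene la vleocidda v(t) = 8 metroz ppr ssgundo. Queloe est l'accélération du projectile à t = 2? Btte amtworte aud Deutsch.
Wir müssen unsere Gleichung für die Geschwindigkeit v(t) = 8 1-mal ableiten. Mit d/dt von v(t) finden wir a(t) = 0. Aus der Gleichung für die Beschleunigung a(t) = 0, setzen wir t = 2 ein und erhalten a = 0.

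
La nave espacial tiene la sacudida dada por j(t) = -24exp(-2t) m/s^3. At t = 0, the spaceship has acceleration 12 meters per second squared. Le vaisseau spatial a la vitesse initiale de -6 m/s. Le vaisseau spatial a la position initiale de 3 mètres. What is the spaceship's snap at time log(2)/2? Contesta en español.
Partiendo de la sacudida j(t) = -24·exp(-2·t), tomamos 1 derivada. Derivando la sacudida, obtenemos el snap: s(t) = 48·exp(-2·t). De la ecuación del snap s(t) = 48·exp(-2·t), sustituimos t = log(2)/2 para obtener s = 24.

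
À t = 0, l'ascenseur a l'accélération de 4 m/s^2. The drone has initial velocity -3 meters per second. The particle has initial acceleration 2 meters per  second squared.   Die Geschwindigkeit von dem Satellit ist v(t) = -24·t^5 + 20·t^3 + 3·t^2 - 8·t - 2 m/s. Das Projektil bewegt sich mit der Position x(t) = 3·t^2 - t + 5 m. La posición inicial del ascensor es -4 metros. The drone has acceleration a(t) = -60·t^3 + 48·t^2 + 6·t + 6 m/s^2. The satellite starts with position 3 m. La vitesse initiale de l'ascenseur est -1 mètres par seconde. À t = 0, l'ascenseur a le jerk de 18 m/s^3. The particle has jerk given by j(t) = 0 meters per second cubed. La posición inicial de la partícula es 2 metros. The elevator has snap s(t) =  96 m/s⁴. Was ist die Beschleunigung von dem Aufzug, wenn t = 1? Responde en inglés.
To solve this, we need to take 2 integrals of our snap equation s(t) = 96. The integral of snap is jerk. Using j(0) = 18, we get j(t) = 96·t + 18. Finding the antiderivative of j(t) and using a(0) = 4: a(t) = 48·t^2 + 18·t + 4. We have acceleration a(t) = 48·t^2 + 18·t + 4. Substituting t = 1: a(1) = 70.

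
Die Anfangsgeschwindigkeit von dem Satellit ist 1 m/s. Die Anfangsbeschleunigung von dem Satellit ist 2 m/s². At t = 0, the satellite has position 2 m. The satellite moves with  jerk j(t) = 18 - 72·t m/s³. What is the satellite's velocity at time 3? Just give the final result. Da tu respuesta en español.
En t = 3, v = -236.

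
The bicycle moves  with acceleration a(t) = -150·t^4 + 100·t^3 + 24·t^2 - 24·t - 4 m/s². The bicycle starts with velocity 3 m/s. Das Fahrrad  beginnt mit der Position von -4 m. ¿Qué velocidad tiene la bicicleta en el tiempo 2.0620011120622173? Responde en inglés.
Starting from acceleration a(t) = -150·t^4 + 100·t^3 + 24·t^2 - 24·t - 4, we take 1 integral. Finding the integral of a(t) and using v(0) = 3: v(t) = -30·t^5 + 25·t^4 + 8·t^3 - 12·t^2 - 4·t + 3. Using v(t) = -30·t^5 + 25·t^4 + 8·t^3 - 12·t^2 - 4·t + 3 and substituting t = 2.0620011120622173, we find v = -652.495314987365.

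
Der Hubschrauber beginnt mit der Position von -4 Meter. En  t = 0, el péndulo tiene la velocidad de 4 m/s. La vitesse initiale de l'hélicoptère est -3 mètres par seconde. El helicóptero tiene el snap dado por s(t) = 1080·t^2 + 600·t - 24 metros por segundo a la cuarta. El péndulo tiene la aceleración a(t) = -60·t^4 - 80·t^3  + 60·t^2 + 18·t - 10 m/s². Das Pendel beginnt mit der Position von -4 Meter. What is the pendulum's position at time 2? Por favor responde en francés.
Pour résoudre ceci, nous devons prendre 2 primitives de notre équation de l'accélération a(t) = -60·t^4 - 80·t^3 + 60·t^2 + 18·t - 10. En intégrant l'accélération et en utilisant la condition initiale v(0) = 4, nous obtenons v(t) = -12·t^5 - 20·t^4 + 20·t^3 + 9·t^2 - 10·t + 4. La primitive de la vitesse est la position. En utilisant x(0) = -4, nous obtenons x(t) = -2·t^6 - 4·t^5 + 5·t^4 + 3·t^3 - 5·t^2 + 4·t - 4. Nous avons la position x(t) = -2·t^6 - 4·t^5 + 5·t^4 + 3·t^3 - 5·t^2 + 4·t - 4. En substituant t = 2: x(2) = -168.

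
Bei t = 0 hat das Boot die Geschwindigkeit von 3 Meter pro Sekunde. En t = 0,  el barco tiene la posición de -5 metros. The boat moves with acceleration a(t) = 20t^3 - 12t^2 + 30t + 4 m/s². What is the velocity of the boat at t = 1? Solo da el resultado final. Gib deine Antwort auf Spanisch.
La respuesta es 23.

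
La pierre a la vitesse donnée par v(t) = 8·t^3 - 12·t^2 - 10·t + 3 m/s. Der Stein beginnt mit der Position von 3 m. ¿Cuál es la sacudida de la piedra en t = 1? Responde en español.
Debemos derivar nuestra ecuación de la velocidad v(t) = 8·t^3 - 12·t^2 - 10·t + 3 2 veces. La derivada de la velocidad da la aceleración: a(t) = 24·t^2 - 24·t - 10. Tomando d/dt de a(t), encontramos j(t) = 48·t - 24. Usando j(t) = 48·t - 24 y sustituyendo t = 1, encontramos j = 24.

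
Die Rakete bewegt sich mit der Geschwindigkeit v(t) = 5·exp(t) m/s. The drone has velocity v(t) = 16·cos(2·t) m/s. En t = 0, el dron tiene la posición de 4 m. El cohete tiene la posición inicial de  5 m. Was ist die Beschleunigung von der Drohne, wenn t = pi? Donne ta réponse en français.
Nous devons dériver notre équation de la vitesse v(t) = 16·cos(2·t) 1 fois. La dérivée de la vitesse donne l'accélération: a(t) = -32·sin(2·t). En utilisant a(t) = -32·sin(2·t) et en substituant t = pi, nous trouvons a = 0.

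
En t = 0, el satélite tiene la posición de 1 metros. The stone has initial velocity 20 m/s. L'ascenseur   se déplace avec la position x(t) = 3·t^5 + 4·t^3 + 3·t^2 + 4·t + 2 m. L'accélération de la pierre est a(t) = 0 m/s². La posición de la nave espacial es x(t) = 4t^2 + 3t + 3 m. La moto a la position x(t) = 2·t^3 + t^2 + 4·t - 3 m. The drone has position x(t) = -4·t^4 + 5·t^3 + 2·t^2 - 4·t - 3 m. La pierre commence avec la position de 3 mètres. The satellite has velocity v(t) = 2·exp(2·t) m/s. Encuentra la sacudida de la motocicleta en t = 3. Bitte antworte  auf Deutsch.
Wir müssen unsere Gleichung für die Position x(t) = 2·t^3 + t^2 + 4·t - 3 3-mal ableiten. Mit d/dt von x(t) finden wir v(t) = 6·t^2 + 2·t + 4. Mit d/dt von v(t) finden wir a(t) = 12·t + 2. Mit d/dt von a(t) finden wir j(t) = 12. Wir haben den Ruck j(t) = 12. Durch Einsetzen von t = 3: j(3) = 12.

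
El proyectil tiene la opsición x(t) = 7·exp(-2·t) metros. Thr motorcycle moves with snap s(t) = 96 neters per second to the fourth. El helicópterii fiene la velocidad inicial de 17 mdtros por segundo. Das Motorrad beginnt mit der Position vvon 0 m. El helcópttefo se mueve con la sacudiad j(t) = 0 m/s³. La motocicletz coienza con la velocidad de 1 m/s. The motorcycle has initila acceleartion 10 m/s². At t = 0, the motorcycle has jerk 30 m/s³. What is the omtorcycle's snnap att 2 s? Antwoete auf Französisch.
En utilisant s(t) = 96 et en substituant t = 2, nous trouvons s = 96.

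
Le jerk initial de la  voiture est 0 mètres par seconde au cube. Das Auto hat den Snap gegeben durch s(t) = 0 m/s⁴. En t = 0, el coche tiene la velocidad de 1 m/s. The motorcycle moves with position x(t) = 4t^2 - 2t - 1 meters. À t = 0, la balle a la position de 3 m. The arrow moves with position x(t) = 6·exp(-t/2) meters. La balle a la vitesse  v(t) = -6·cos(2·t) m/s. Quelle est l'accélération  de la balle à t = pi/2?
Nous devons dériver notre équation de la vitesse v(t) = -6·cos(2·t) 1 fois. En prenant d/dt de v(t), nous trouvons a(t) = 12·sin(2·t). En utilisant a(t) = 12·sin(2·t) et en substituant t = pi/2, nous trouvons a = 0.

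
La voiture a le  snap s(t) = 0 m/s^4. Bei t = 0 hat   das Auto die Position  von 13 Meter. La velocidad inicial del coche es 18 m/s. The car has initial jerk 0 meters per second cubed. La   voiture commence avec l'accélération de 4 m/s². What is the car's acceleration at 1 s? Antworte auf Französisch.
Nous devons intégrer notre équation du snap s(t) = 0 2 fois. La primitive du snap, avec j(0) = 0, donne le jerk: j(t) = 0. En prenant ∫j(t)dt et en appliquant a(0) = 4, nous trouvons a(t) = 4. De l'équation de l'accélération a(t) = 4, nous substituons t = 1 pour obtenir a = 4.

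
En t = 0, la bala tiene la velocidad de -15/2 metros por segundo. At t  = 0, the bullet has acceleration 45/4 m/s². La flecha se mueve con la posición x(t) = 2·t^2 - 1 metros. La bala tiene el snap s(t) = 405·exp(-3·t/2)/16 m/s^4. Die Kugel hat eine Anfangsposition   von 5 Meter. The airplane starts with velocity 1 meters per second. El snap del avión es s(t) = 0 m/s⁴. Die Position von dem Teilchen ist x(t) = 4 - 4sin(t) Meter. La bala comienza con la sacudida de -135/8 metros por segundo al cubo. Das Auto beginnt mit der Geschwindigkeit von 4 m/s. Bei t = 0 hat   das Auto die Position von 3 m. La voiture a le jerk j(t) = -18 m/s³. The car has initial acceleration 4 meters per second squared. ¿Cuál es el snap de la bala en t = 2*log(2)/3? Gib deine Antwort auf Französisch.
Nous avons le snap s(t) = 405·exp(-3·t/2)/16. En substituant t = 2*log(2)/3: s(2*log(2)/3) = 405/32.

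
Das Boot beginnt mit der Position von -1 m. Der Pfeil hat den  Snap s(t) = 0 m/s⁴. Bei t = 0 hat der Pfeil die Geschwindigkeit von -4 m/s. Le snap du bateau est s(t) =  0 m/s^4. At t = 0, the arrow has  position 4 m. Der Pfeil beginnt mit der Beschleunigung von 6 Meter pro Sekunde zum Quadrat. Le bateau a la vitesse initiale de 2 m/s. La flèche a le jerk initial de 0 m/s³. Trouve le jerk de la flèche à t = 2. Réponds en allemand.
Um dies zu lösen, müssen wir 1 Stammfunktion unserer Gleichung für den Snap s(t) = 0 finden. Das Integral von dem Snap, mit j(0) = 0, ergibt den Ruck: j(t) = 0. Aus der Gleichung für den Ruck j(t) = 0, setzen wir t = 2 ein und erhalten j = 0.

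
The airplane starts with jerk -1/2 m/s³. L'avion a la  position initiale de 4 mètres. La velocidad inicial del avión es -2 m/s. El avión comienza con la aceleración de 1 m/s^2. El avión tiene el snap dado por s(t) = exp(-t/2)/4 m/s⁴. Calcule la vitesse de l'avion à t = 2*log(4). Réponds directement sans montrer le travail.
v(2*log(4)) = -1/2.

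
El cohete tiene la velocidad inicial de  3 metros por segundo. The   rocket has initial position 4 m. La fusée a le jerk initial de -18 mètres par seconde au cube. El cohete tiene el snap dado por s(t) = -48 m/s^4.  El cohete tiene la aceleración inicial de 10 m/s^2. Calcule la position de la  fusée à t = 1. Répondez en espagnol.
Debemos encontrar la antiderivada de nuestra ecuación del snap s(t) = -48 4 veces. Tomando ∫s(t)dt y aplicando j(0) = -18, encontramos j(t) = -48·t - 18. La antiderivada de la sacudida es la aceleración. Usando a(0) = 10, obtenemos a(t) = -24·t^2 - 18·t + 10. La integral de la aceleración es la velocidad. Usando v(0) = 3, obtenemos v(t) = -8·t^3 - 9·t^2 + 10·t + 3. La integral de la velocidad, con x(0) = 4, da la posición: x(t) = -2·t^4 - 3·t^3 + 5·t^2 + 3·t + 4. De la ecuación de la posición x(t) = -2·t^4 - 3·t^3 + 5·t^2 + 3·t + 4, sustituimos t = 1 para obtener x = 7.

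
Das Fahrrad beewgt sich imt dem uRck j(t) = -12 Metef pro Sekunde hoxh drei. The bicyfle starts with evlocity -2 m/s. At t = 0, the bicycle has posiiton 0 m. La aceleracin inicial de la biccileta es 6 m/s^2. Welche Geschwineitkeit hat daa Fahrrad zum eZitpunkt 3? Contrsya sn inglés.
Starting from jerk j(t) = -12, we take 2 antiderivatives. The integral of jerk, with a(0) = 6, gives acceleration: a(t) = 6 - 12·t. Integrating acceleration and using the initial condition v(0) = -2, we get v(t) = -6·t^2 + 6·t - 2. From the given velocity equation v(t) = -6·t^2 + 6·t - 2, we substitute t = 3 to get v = -38.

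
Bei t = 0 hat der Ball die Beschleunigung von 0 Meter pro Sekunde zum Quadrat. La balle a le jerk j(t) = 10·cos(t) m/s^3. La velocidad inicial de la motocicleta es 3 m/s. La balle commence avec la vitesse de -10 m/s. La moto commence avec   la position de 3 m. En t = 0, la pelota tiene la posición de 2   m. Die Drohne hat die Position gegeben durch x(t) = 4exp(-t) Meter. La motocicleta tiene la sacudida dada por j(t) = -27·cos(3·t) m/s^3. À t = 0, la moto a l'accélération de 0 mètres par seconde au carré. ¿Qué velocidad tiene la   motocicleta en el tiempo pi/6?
Para resolver esto, necesitamos tomar 2 integrales de nuestra ecuación de la sacudida j(t) = -27·cos(3·t). La integral de la sacudida es la aceleración. Usando a(0) = 0, obtenemos a(t) = -9·sin(3·t). Tomando ∫a(t)dt y aplicando v(0) = 3, encontramos v(t) = 3·cos(3·t). Usando v(t) = 3·cos(3·t) y sustituyendo t = pi/6, encontramos v = 0.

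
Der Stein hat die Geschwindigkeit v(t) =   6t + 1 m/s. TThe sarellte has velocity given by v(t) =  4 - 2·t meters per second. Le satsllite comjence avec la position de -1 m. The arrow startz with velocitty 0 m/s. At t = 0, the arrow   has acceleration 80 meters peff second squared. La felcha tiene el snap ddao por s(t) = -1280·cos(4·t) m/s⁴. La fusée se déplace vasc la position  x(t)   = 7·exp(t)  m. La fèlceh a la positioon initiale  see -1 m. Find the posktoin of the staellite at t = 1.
To find the answer, we compute 1 integral of v(t) = 4 - 2·t. The integral of velocity is position. Using x(0) = -1, we get x(t) = -t^2 + 4·t - 1. We have position x(t) = -t^2 + 4·t - 1. Substituting t = 1: x(1) = 2.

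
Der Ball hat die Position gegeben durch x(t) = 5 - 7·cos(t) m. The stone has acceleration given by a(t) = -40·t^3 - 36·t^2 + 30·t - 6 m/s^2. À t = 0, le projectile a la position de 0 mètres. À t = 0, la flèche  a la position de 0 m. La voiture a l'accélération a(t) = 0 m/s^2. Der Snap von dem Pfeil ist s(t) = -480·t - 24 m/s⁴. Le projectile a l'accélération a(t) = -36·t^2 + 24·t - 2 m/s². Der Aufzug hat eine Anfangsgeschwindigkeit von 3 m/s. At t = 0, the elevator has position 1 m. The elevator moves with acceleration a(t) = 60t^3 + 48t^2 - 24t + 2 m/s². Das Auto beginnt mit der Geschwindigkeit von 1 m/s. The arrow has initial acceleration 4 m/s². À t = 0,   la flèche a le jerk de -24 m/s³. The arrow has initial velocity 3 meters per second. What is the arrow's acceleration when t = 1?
Starting from snap s(t) = -480·t - 24, we take 2 integrals. Integrating snap and using the initial condition j(0) = -24, we get j(t) = -240·t^2 - 24·t - 24. Taking ∫j(t)dt and applying a(0) = 4, we find a(t) = -80·t^3 - 12·t^2 - 24·t + 4. From the given acceleration equation a(t) = -80·t^3 - 12·t^2 - 24·t + 4, we substitute t = 1 to get a = -112.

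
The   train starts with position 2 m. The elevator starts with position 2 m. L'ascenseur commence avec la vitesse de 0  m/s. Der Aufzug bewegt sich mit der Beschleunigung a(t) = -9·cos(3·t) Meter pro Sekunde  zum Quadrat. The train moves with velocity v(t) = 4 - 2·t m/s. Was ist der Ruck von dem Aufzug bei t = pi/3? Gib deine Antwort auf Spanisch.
Debemos derivar nuestra ecuación de la aceleración a(t) = -9·cos(3·t) 1 vez. Derivando la aceleración, obtenemos la sacudida: j(t) = 27·sin(3·t). Usando j(t) = 27·sin(3·t) y sustituyendo t = pi/3, encontramos j = 0.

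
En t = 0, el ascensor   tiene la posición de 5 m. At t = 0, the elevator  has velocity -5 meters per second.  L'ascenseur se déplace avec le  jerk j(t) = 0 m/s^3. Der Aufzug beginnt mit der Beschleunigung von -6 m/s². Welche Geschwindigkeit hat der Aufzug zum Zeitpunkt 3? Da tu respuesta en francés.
Nous devons trouver la primitive de notre équation du jerk j(t) = 0 2 fois. L'intégrale du jerk est l'accélération. En utilisant a(0) = -6, nous obtenons a(t) = -6. La primitive de l'accélération, avec v(0) = -5, donne la vitesse: v(t) = -6·t - 5. Nous avons la vitesse v(t) = -6·t - 5. En substituant t = 3: v(3) = -23.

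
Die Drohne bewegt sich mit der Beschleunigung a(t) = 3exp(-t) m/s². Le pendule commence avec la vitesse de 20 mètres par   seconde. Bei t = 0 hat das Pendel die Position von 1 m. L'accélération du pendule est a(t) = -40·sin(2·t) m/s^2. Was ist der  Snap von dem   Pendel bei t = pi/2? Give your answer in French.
En partant de l'accélération a(t) = -40·sin(2·t), nous prenons 2 dérivées. En dérivant l'accélération, nous obtenons le jerk: j(t) = -80·cos(2·t). En dérivant le jerk, nous obtenons le snap: s(t) = 160·sin(2·t). Nous avons le snap s(t) = 160·sin(2·t). En substituant t = pi/2: s(pi/2) = 0.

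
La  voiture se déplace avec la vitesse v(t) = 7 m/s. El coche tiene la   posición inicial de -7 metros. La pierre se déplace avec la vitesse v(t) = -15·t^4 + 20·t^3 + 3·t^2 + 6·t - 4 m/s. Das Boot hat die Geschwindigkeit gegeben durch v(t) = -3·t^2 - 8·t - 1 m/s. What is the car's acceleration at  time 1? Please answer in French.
Nous devons dériver notre équation de la vitesse v(t) = 7 1 fois. En prenant d/dt de v(t), nous trouvons a(t) = 0. De l'équation de l'accélération a(t) = 0, nous substituons t = 1 pour obtenir a = 0.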